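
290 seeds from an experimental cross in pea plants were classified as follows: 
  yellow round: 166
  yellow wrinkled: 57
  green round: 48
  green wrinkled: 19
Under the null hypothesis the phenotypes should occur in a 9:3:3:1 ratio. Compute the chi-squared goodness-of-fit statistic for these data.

0.967

Under the 9:3:3:1 hypothesis (Σ ratio = 16, N = 290):
  yellow round: 290 × 9/16 = 163.125
  yellow wrinkled: 290 × 3/16 = 54.375
  green round: 290 × 3/16 = 54.375
  green wrinkled: 290 × 1/16 = 18.125
χ² = Σ (O − E)² / E
  yellow round: (166 − 163.125)² / 163.125 = 0.0507
  yellow wrinkled: (57 − 54.375)² / 54.375 = 0.1267
  green round: (48 − 54.375)² / 54.375 = 0.7474
  green wrinkled: (19 − 18.125)² / 18.125 = 0.0422
χ² = 0.0507 + 0.1267 + 0.7474 + 0.0422 = 0.967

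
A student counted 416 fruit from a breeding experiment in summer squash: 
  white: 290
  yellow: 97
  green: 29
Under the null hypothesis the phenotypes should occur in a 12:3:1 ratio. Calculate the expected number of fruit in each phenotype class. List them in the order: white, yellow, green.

312, 78, 26

Total ratio parts = 16. Expected numbers out of 416:
  white: 416 × 12/16 = 312
  yellow: 416 × 3/16 = 78
  green: 416 × 1/16 = 26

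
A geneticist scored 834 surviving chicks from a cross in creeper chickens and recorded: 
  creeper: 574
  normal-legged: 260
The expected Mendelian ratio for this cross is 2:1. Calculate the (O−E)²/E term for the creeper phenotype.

0.583

Total ratio parts = 3. Expected numbers out of 834:
  creeper: 834 × 2/3 = 556
  normal-legged: 834 × 1/3 = 278
Contribution of creeper: (574 − 556)² / 556 = 0.5827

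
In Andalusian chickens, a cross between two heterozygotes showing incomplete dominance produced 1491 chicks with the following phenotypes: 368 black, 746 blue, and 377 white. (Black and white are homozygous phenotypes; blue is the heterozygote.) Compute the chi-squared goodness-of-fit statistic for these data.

0.109

With incomplete dominance, a heterozygote × heterozygote cross gives a 1:2:1 phenotypic ratio.
Total ratio parts = 4. Expected numbers out of 1491:
  black: 1491 × 1/4 = 372.75
  blue: 1491 × 2/4 = 745.5
  white: 1491 × 1/4 = 372.75
χ² = Σ (O − E)² / E
  black: (368 − 372.75)² / 372.75 = 0.0605
  blue: (746 − 745.5)² / 745.5 = 0.0003
  white: (377 − 372.75)² / 372.75 = 0.0485
χ² = 0.0605 + 0.0003 + 0.0485 = 0.1093 ≈ 0.109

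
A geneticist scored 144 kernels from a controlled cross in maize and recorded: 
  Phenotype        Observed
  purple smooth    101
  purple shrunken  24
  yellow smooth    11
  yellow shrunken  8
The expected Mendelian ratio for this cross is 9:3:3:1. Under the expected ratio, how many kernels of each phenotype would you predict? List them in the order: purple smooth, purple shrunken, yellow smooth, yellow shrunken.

81, 27, 27, 9

Under the 9:3:3:1 hypothesis (Σ ratio = 16, N = 144):
  purple smooth: 144 × 9/16 = 81
  purple shrunken: 144 × 3/16 = 27
  yellow smooth: 144 × 3/16 = 27
  yellow shrunken: 144 × 1/16 = 9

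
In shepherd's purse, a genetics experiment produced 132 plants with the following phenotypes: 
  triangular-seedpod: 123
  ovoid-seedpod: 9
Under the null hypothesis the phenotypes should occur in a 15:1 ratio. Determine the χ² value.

0.073

The 15:1 ratio has 16 parts, so with N = 132 the expected counts are:
  triangular-seedpod: 132 × 15/16 = 123.75
  ovoid-seedpod: 132 × 1/16 = 8.25
χ² = Σ (O − E)² / E
  triangular-seedpod: (123 − 123.75)² / 123.75 = 0.0045
  ovoid-seedpod: (9 − 8.25)² / 8.25 = 0.0682
χ² = 0.0045 + 0.0682 = 0.0727 ≈ 0.073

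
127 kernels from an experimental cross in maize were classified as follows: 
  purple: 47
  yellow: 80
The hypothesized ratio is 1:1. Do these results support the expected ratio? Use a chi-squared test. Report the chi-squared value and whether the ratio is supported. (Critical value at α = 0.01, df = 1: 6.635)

8.575; not consistent

Expected counts for N = 127 under a 1:1 ratio (total parts = 2):
  purple: 127 × 1/2 = 63.5
  yellow: 127 × 1/2 = 63.5
χ² = Σ (O − E)² / E
  purple: (47 − 63.5)² / 63.5 = 4.2874
  yellow: (80 − 63.5)² / 63.5 = 4.2874
χ² = 4.2874 + 4.2874 = 8.5748 ≈ 8.575
Degrees of freedom = 2 − 1 = 1; critical value at α = 0.01 is 6.635.
Since 8.575 > 6.635, we reject the null hypothesis — the data do not fit the 1:1 ratio.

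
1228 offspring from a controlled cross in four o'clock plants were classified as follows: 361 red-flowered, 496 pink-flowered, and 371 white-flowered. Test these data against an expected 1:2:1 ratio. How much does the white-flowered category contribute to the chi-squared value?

Total ratio parts = 4. Expected numbers out of 1228:
  red-flowered: 1228 × 1/4 = 307
  pink-flowered: 1228 × 2/4 = 614
  white-flowered: 1228 × 1/4 = 307
Contribution of white-flowered: (371 − 307)² / 307 = 13.3420

13.342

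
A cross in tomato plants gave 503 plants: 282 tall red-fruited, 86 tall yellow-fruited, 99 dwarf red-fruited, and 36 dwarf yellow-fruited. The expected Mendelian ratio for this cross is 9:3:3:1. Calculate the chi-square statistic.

1.631

Total ratio parts = 16. Expected numbers out of 503:
  tall red-fruited: 503 × 9/16 = 282.9375
  tall yellow-fruited: 503 × 3/16 = 94.3125
  dwarf red-fruited: 503 × 3/16 = 94.3125
  dwarf yellow-fruited: 503 × 1/16 = 31.4375
χ² = Σ (O − E)² / E
  tall red-fruited: (282 − 282.9375)² / 282.9375 = 0.0031
  tall yellow-fruited: (86 − 94.3125)² / 94.3125 = 0.7326
  dwarf red-fruited: (99 − 94.3125)² / 94.3125 = 0.2330
  dwarf yellow-fruited: (36 − 31.4375)² / 31.4375 = 0.6622
χ² = 0.0031 + 0.7326 + 0.2330 + 0.6622 = 1.6309 ≈ 1.631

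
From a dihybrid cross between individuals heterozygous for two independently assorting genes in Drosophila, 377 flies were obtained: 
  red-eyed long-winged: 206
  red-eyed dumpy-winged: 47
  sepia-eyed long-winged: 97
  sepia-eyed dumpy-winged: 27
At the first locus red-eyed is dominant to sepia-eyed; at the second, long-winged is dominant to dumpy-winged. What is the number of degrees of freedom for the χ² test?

A dihybrid F₂ with independent assortment and complete dominance at both loci gives a 9:3:3:1 phenotypic ratio.
A goodness-of-fit test with 4 phenotype classes has df = 4 − 1 = 3.

3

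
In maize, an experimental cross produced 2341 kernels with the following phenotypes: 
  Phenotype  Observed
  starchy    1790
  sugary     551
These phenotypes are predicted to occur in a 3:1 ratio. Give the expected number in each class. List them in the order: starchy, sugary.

Expected counts for N = 2341 under a 3:1 ratio (total parts = 4):
  starchy: 2341 × 3/4 = 1755.75
  sugary: 2341 × 1/4 = 585.25

1755.75, 585.25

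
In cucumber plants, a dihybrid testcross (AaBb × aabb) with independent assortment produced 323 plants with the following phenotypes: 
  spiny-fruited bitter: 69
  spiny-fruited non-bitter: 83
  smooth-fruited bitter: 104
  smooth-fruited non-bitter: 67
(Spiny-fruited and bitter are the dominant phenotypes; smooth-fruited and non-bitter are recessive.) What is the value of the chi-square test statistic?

10.808

A dihybrid testcross with independent assortment gives a 1:1:1:1 ratio.
Expected counts for N = 323 under a 1:1:1:1 ratio (total parts = 4):
  spiny-fruited bitter: 323 × 1/4 = 80.75
  spiny-fruited non-bitter: 323 × 1/4 = 80.75
  smooth-fruited bitter: 323 × 1/4 = 80.75
  smooth-fruited non-bitter: 323 × 1/4 = 80.75
χ² = Σ (O − E)² / E
  spiny-fruited bitter: (69 − 80.75)² / 80.75 = 1.7098
  spiny-fruited non-bitter: (83 − 80.75)² / 80.75 = 0.0627
  smooth-fruited bitter: (104 − 80.75)² / 80.75 = 6.6943
  smooth-fruited non-bitter: (67 − 80.75)² / 80.75 = 2.3413
χ² = 1.7098 + 0.0627 + 6.6943 + 2.3413 = 10.8081 ≈ 10.808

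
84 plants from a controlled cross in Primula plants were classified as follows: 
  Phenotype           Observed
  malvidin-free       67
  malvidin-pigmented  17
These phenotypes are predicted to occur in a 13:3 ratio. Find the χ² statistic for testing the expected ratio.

Expected counts for N = 84 under a 13:3 ratio (total parts = 16):
  malvidin-free: 84 × 13/16 = 68.25
  malvidin-pigmented: 84 × 3/16 = 15.75
χ² = Σ (O − E)² / E
  malvidin-free: (67 − 68.25)² / 68.25 = 0.0229
  malvidin-pigmented: (17 − 15.75)² / 15.75 = 0.0992
χ² = 0.0229 + 0.0992 = 0.1221 ≈ 0.122

0.122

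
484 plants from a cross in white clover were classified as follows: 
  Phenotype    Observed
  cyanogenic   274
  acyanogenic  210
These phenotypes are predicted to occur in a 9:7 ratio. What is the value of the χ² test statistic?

0.026

The 9:7 ratio has 16 parts, so with N = 484 the expected counts are:
  cyanogenic: 484 × 9/16 = 272.25
  acyanogenic: 484 × 7/16 = 211.75
χ² = Σ (O − E)² / E
  cyanogenic: (274 − 272.25)² / 272.25 = 0.0112
  acyanogenic: (210 − 211.75)² / 211.75 = 0.0145
χ² = 0.0112 + 0.0145 = 0.0257 ≈ 0.026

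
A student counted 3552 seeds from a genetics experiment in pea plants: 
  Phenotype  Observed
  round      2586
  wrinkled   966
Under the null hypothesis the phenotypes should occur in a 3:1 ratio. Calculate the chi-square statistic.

9.135

Under the 3:1 hypothesis (Σ ratio = 4, N = 3552):
  round: 3552 × 3/4 = 2664
  wrinkled: 3552 × 1/4 = 888
χ² = Σ (O − E)² / E
  round: (2586 − 2664)² / 2664 = 2.2838
  wrinkled: (966 − 888)² / 888 = 6.8514
χ² = 2.2838 + 6.8514 = 9.1352 ≈ 9.135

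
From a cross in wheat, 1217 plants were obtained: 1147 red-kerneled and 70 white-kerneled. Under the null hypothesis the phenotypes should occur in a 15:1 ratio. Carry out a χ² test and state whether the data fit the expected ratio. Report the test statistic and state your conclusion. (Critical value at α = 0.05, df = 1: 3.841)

The 15:1 ratio has 16 parts, so with N = 1217 the expected counts are:
  red-kerneled: 1217 × 15/16 = 1140.9375
  white-kerneled: 1217 × 1/16 = 76.0625
χ² = Σ (O − E)² / E
  red-kerneled: (1147 − 1140.9375)² / 1140.9375 = 0.0322
  white-kerneled: (70 − 76.0625)² / 76.0625 = 0.4832
χ² = 0.0322 + 0.4832 = 0.5154 ≈ 0.515
Degrees of freedom = 2 − 1 = 1; critical value at α = 0.05 is 3.841.
Since 0.515 < 3.841, we fail to reject the null hypothesis — the data are consistent with the 15:1 ratio.

0.515; consistent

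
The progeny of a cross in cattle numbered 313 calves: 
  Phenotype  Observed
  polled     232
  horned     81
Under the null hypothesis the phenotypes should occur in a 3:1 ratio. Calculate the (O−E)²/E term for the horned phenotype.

Total ratio parts = 4. Expected numbers out of 313:
  polled: 313 × 3/4 = 234.75
  horned: 313 × 1/4 = 78.25
Contribution of horned: (81 − 78.25)² / 78.25 = 0.0966

0.097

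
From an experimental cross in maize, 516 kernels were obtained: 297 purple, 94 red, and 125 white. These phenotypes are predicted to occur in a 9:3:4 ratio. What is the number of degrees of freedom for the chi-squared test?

A goodness-of-fit test with 3 phenotype classes has df = 3 − 1 = 2.

2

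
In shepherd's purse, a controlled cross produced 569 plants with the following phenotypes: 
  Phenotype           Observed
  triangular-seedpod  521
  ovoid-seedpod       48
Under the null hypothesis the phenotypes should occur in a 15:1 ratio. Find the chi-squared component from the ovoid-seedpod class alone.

Expected counts for N = 569 under a 15:1 ratio (total parts = 16):
  triangular-seedpod: 569 × 15/16 = 533.4375
  ovoid-seedpod: 569 × 1/16 = 35.5625
Contribution of ovoid-seedpod: (48 − 35.5625)² / 35.5625 = 4.3498

4.350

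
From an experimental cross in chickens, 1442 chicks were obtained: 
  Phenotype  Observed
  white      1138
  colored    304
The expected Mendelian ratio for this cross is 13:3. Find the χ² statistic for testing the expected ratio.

Under the 13:3 hypothesis (Σ ratio = 16, N = 1442):
  white: 1442 × 13/16 = 1171.625
  colored: 1442 × 3/16 = 270.375
χ² = Σ (O − E)² / E
  white: (1138 − 1171.625)² / 1171.625 = 0.9650
  colored: (304 − 270.375)² / 270.375 = 4.1817
χ² = 0.9650 + 4.1817 = 5.1467 ≈ 5.147

5.147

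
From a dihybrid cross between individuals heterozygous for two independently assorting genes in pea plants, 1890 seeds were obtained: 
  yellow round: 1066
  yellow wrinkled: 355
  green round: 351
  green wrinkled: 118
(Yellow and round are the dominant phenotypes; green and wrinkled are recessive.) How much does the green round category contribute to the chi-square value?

0.032

A dihybrid F₂ with independent assortment and complete dominance at both loci gives a 9:3:3:1 phenotypic ratio.
The 9:3:3:1 ratio has 16 parts, so with N = 1890 the expected counts are:
  yellow round: 1890 × 9/16 = 1063.125
  yellow wrinkled: 1890 × 3/16 = 354.375
  green round: 1890 × 3/16 = 354.375
  green wrinkled: 1890 × 1/16 = 118.125
Contribution of green round: (351 − 354.375)² / 354.375 = 0.0321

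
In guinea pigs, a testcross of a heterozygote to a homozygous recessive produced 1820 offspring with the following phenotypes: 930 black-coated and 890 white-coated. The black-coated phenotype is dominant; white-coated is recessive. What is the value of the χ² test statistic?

0.879

A testcross of a heterozygote (Aa × aa) gives a 1:1 phenotypic ratio.
Total ratio parts = 2. Expected numbers out of 1820:
  black-coated: 1820 × 1/2 = 910
  white-coated: 1820 × 1/2 = 910
χ² = Σ (O − E)² / E
  black-coated: (930 − 910)² / 910 = 0.4396
  white-coated: (890 − 910)² / 910 = 0.4396
χ² = 0.4396 + 0.4396 = 0.8792 ≈ 0.879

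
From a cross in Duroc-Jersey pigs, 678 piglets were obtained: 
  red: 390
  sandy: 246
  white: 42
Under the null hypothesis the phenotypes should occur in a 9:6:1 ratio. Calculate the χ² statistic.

0.466

Under the 9:6:1 hypothesis (Σ ratio = 16, N = 678):
  red: 678 × 9/16 = 381.375
  sandy: 678 × 6/16 = 254.25
  white: 678 × 1/16 = 42.375
χ² = Σ (O − E)² / E
  red: (390 − 381.375)² / 381.375 = 0.1951
  sandy: (246 − 254.25)² / 254.25 = 0.2677
  white: (42 − 42.375)² / 42.375 = 0.0033
χ² = 0.1951 + 0.2677 + 0.0033 = 0.4661 ≈ 0.466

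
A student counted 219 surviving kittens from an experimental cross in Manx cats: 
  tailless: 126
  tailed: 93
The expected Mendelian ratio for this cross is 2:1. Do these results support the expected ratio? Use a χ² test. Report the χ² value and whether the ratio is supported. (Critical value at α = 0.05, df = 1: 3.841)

8.219; not consistent

The 2:1 ratio has 3 parts, so with N = 219 the expected counts are:
  tailless: 219 × 2/3 = 146
  tailed: 219 × 1/3 = 73
χ² = Σ (O − E)² / E
  tailless: (126 − 146)² / 146 = 2.7397
  tailed: (93 − 73)² / 73 = 5.4795
χ² = 2.7397 + 5.4795 = 8.2192 ≈ 8.219
Degrees of freedom = 2 − 1 = 1; critical value at α = 0.05 is 3.841.
Since 8.219 > 3.841, we reject the null hypothesis — the data do not fit the 2:1 ratio.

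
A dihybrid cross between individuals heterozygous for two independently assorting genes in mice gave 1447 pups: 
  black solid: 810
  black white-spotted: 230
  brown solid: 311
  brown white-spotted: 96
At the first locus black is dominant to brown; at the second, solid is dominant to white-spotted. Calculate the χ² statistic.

A dihybrid F₂ with independent assortment and complete dominance at both loci gives a 9:3:3:1 phenotypic ratio.
The 9:3:3:1 ratio has 16 parts, so with N = 1447 the expected counts are:
  black solid: 1447 × 9/16 = 813.9375
  black white-spotted: 1447 × 3/16 = 271.3125
  brown solid: 1447 × 3/16 = 271.3125
  brown white-spotted: 1447 × 1/16 = 90.4375
χ² = Σ (O − E)² / E
  black solid: (810 − 813.9375)² / 813.9375 = 0.0190
  black white-spotted: (230 − 271.3125)² / 271.3125 = 6.2906
  brown solid: (311 − 271.3125)² / 271.3125 = 5.8055
  brown white-spotted: (96 − 90.4375)² / 90.4375 = 0.3421
χ² = 0.0190 + 6.2906 + 5.8055 + 0.3421 = 12.4572 ≈ 12.457

12.457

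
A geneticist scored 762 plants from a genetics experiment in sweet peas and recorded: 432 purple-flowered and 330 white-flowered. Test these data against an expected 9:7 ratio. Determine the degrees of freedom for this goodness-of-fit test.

A goodness-of-fit test with 2 phenotype classes has df = 2 − 1 = 1.

1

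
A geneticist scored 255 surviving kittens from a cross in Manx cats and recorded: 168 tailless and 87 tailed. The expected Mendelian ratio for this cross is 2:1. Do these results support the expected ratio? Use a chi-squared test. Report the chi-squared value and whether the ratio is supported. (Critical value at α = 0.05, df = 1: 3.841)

0.071; consistent

Under the 2:1 hypothesis (Σ ratio = 3, N = 255):
  tailless: 255 × 2/3 = 170
  tailed: 255 × 1/3 = 85
χ² = Σ (O − E)² / E
  tailless: (168 − 170)² / 170 = 0.0235
  tailed: (87 − 85)² / 85 = 0.0471
χ² = 0.0235 + 0.0471 = 0.0706 ≈ 0.071
Degrees of freedom = 2 − 1 = 1; critical value at α = 0.05 is 3.841.
Since 0.071 < 3.841, we fail to reject the null hypothesis — the data are consistent with the 2:1 ratio.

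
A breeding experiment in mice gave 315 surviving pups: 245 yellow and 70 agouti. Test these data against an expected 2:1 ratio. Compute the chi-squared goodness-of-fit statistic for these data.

17.500

Total ratio parts = 3. Expected numbers out of 315:
  yellow: 315 × 2/3 = 210
  agouti: 315 × 1/3 = 105
χ² = Σ (O − E)² / E
  yellow: (245 − 210)² / 210 = 5.8333
  agouti: (70 − 105)² / 105 = 11.6667
χ² = 5.8333 + 11.6667 = 17.500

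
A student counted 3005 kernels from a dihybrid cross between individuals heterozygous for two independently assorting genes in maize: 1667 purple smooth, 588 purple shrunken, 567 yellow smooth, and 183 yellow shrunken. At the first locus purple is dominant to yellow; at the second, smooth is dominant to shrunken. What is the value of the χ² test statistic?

A dihybrid F₂ with independent assortment and complete dominance at both loci gives a 9:3:3:1 phenotypic ratio.
Under the 9:3:3:1 hypothesis (Σ ratio = 16, N = 3005):
  purple smooth: 3005 × 9/16 = 1690.3125
  purple shrunken: 3005 × 3/16 = 563.4375
  yellow smooth: 3005 × 3/16 = 563.4375
  yellow shrunken: 3005 × 1/16 = 187.8125
χ² = Σ (O − E)² / E
  purple smooth: (1667 − 1690.3125)² / 1690.3125 = 0.3215
  purple shrunken: (588 − 563.4375)² / 563.4375 = 1.0708
  yellow smooth: (567 − 563.4375)² / 563.4375 = 0.0225
  yellow shrunken: (183 − 187.8125)² / 187.8125 = 0.1233
χ² = 0.3215 + 1.0708 + 0.0225 + 0.1233 = 1.5381 ≈ 1.538

1.538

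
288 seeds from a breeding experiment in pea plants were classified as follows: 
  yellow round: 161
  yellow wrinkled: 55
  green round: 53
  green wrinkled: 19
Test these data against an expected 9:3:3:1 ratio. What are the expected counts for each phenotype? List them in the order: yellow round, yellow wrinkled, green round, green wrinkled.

162, 54, 54, 18

Under the 9:3:3:1 hypothesis (Σ ratio = 16, N = 288):
  yellow round: 288 × 9/16 = 162
  yellow wrinkled: 288 × 3/16 = 54
  green round: 288 × 3/16 = 54
  green wrinkled: 288 × 1/16 = 18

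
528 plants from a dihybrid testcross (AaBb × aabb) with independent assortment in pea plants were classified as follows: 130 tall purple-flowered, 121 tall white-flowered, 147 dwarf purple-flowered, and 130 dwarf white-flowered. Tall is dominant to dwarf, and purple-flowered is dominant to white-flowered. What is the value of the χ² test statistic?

2.682

A dihybrid testcross with independent assortment gives a 1:1:1:1 ratio.
Expected counts for N = 528 under a 1:1:1:1 ratio (total parts = 4):
  tall purple-flowered: 528 × 1/4 = 132
  tall white-flowered: 528 × 1/4 = 132
  dwarf purple-flowered: 528 × 1/4 = 132
  dwarf white-flowered: 528 × 1/4 = 132
χ² = Σ (O − E)² / E
  tall purple-flowered: (130 − 132)² / 132 = 0.0303
  tall white-flowered: (121 − 132)² / 132 = 0.9167
  dwarf purple-flowered: (147 − 132)² / 132 = 1.7045
  dwarf white-flowered: (130 − 132)² / 132 = 0.0303
χ² = 0.0303 + 0.9167 + 1.7045 + 0.0303 = 2.6818 ≈ 2.682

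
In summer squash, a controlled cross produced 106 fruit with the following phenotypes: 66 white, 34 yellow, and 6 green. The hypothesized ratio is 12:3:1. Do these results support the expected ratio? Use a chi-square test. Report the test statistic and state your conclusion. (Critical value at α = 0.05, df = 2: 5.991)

Under the 12:3:1 hypothesis (Σ ratio = 16, N = 106):
  white: 106 × 12/16 = 79.5
  yellow: 106 × 3/16 = 19.875
  green: 106 × 1/16 = 6.625
χ² = Σ (O − E)² / E
  white: (66 − 79.5)² / 79.5 = 2.2925
  yellow: (34 − 19.875)² / 19.875 = 10.0385
  green: (6 − 6.625)² / 6.625 = 0.0590
χ² = 2.2925 + 10.0385 + 0.0590 = 12.390
Degrees of freedom = 3 − 1 = 2; critical value at α = 0.05 is 5.991.
Since 12.390 > 5.991, we reject the null hypothesis — the data do not fit the 12:3:1 ratio.

12.390; not consistent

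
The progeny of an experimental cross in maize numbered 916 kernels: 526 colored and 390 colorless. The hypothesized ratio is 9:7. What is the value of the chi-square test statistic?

0.513

Under the 9:7 hypothesis (Σ ratio = 16, N = 916):
  colored: 916 × 9/16 = 515.25
  colorless: 916 × 7/16 = 400.75
χ² = Σ (O − E)² / E
  colored: (526 − 515.25)² / 515.25 = 0.2243
  colorless: (390 − 400.75)² / 400.75 = 0.2884
χ² = 0.2243 + 0.2884 = 0.5127 ≈ 0.513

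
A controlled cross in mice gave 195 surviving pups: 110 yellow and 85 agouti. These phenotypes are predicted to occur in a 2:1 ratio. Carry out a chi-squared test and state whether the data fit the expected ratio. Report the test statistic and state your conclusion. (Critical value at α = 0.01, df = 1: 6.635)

9.231; not consistent

Under the 2:1 hypothesis (Σ ratio = 3, N = 195):
  yellow: 195 × 2/3 = 130
  agouti: 195 × 1/3 = 65
χ² = Σ (O − E)² / E
  yellow: (110 − 130)² / 130 = 3.0769
  agouti: (85 − 65)² / 65 = 6.1538
χ² = 3.0769 + 6.1538 = 9.2307 ≈ 9.231
Degrees of freedom = 2 − 1 = 1; critical value at α = 0.01 is 6.635.
Since 9.231 > 6.635, we reject the null hypothesis — the data do not fit the 2:1 ratio.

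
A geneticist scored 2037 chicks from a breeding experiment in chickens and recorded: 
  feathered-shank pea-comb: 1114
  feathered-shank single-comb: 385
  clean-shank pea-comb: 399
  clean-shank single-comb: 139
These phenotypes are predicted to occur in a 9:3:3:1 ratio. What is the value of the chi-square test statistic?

2.743

Expected counts for N = 2037 under a 9:3:3:1 ratio (total parts = 16):
  feathered-shank pea-comb: 2037 × 9/16 = 1145.8125
  feathered-shank single-comb: 2037 × 3/16 = 381.9375
  clean-shank pea-comb: 2037 × 3/16 = 381.9375
  clean-shank single-comb: 2037 × 1/16 = 127.3125
χ² = Σ (O − E)² / E
  feathered-shank pea-comb: (1114 − 1145.8125)² / 1145.8125 = 0.8832
  feathered-shank single-comb: (385 − 381.9375)² / 381.9375 = 0.0246
  clean-shank pea-comb: (399 − 381.9375)² / 381.9375 = 0.7622
  clean-shank single-comb: (139 − 127.3125)² / 127.3125 = 1.0729
χ² = 0.8832 + 0.0246 + 0.7622 + 1.0729 = 2.7429 ≈ 2.743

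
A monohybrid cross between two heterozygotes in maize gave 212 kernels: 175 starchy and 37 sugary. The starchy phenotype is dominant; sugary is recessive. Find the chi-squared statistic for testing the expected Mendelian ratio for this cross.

6.440

For a monohybrid cross between heterozygotes with complete dominance, the expected phenotypic ratio is 3:1.
Expected counts for N = 212 under a 3:1 ratio (total parts = 4):
  starchy: 212 × 3/4 = 159
  sugary: 212 × 1/4 = 53
χ² = Σ (O − E)² / E
  starchy: (175 − 159)² / 159 = 1.6101
  sugary: (37 − 53)² / 53 = 4.8302
χ² = 1.6101 + 4.8302 = 6.4403 ≈ 6.440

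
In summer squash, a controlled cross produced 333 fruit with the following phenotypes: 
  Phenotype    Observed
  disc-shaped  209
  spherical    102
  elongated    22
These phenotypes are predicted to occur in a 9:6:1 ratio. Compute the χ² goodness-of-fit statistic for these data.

Total ratio parts = 16. Expected numbers out of 333:
  disc-shaped: 333 × 9/16 = 187.3125
  spherical: 333 × 6/16 = 124.875
  elongated: 333 × 1/16 = 20.8125
χ² = Σ (O − E)² / E
  disc-shaped: (209 − 187.3125)² / 187.3125 = 2.5110
  spherical: (102 − 124.875)² / 124.875 = 4.1903
  elongated: (22 − 20.8125)² / 20.8125 = 0.0678
χ² = 2.5110 + 4.1903 + 0.0678 = 6.7691 ≈ 6.769

6.769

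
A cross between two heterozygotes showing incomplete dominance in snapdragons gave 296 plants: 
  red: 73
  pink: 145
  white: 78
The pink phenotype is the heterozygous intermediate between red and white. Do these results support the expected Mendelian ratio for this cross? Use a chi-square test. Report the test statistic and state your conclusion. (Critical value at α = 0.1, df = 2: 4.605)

With incomplete dominance, a heterozygote × heterozygote cross gives a 1:2:1 phenotypic ratio.
Total ratio parts = 4. Expected numbers out of 296:
  red: 296 × 1/4 = 74
  pink: 296 × 2/4 = 148
  white: 296 × 1/4 = 74
χ² = Σ (O − E)² / E
  red: (73 − 74)² / 74 = 0.0135
  pink: (145 − 148)² / 148 = 0.0608
  white: (78 − 74)² / 74 = 0.2162
χ² = 0.0135 + 0.0608 + 0.2162 = 0.2905 ≈ 0.291
Degrees of freedom = 3 − 1 = 2; critical value at α = 0.1 is 4.605.
Since 0.291 < 4.605, we fail to reject the null hypothesis — the data are consistent with the 1:2:1 ratio.

0.291; consistent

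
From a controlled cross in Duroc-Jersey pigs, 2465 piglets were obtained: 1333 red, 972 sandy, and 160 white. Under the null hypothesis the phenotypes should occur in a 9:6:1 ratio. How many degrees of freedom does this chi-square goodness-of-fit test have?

A goodness-of-fit test with 3 phenotype classes has df = 3 − 1 = 2.

2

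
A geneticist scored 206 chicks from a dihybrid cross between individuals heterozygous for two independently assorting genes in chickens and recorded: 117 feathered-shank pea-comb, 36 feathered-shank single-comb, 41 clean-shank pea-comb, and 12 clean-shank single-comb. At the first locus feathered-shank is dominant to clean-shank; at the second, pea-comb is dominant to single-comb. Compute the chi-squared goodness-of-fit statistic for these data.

A dihybrid F₂ with independent assortment and complete dominance at both loci gives a 9:3:3:1 phenotypic ratio.
The 9:3:3:1 ratio has 16 parts, so with N = 206 the expected counts are:
  feathered-shank pea-comb: 206 × 9/16 = 115.875
  feathered-shank single-comb: 206 × 3/16 = 38.625
  clean-shank pea-comb: 206 × 3/16 = 38.625
  clean-shank single-comb: 206 × 1/16 = 12.875
χ² = Σ (O − E)² / E
  feathered-shank pea-comb: (117 − 115.875)² / 115.875 = 0.0109
  feathered-shank single-comb: (36 − 38.625)² / 38.625 = 0.1784
  clean-shank pea-comb: (41 − 38.625)² / 38.625 = 0.1460
  clean-shank single-comb: (12 − 12.875)² / 12.875 = 0.0595
χ² = 0.0109 + 0.1784 + 0.1460 + 0.0595 = 0.3948 ≈ 0.395

0.395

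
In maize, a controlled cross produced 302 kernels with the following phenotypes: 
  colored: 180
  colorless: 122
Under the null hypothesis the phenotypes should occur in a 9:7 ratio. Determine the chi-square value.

The 9:7 ratio has 16 parts, so with N = 302 the expected counts are:
  colored: 302 × 9/16 = 169.875
  colorless: 302 × 7/16 = 132.125
χ² = Σ (O − E)² / E
  colored: (180 − 169.875)² / 169.875 = 0.6035
  colorless: (122 − 132.125)² / 132.125 = 0.7759
χ² = 0.6035 + 0.7759 = 1.3794 ≈ 1.379

1.379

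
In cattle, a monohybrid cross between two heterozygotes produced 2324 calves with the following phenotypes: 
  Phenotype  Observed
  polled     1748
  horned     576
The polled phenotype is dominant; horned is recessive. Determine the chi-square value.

0.057

For a monohybrid cross between heterozygotes with complete dominance, the expected phenotypic ratio is 3:1.
The 3:1 ratio has 4 parts, so with N = 2324 the expected counts are:
  polled: 2324 × 3/4 = 1743
  horned: 2324 × 1/4 = 581
χ² = Σ (O − E)² / E
  polled: (1748 − 1743)² / 1743 = 0.0143
  horned: (576 − 581)² / 581 = 0.0430
χ² = 0.0143 + 0.0430 = 0.0573 ≈ 0.057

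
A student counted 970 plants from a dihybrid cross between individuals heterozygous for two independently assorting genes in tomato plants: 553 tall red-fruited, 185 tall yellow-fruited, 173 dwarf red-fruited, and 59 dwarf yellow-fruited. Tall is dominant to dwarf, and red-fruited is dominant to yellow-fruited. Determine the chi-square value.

A dihybrid F₂ with independent assortment and complete dominance at both loci gives a 9:3:3:1 phenotypic ratio.
The 9:3:3:1 ratio has 16 parts, so with N = 970 the expected counts are:
  tall red-fruited: 970 × 9/16 = 545.625
  tall yellow-fruited: 970 × 3/16 = 181.875
  dwarf red-fruited: 970 × 3/16 = 181.875
  dwarf yellow-fruited: 970 × 1/16 = 60.625
χ² = Σ (O − E)² / E
  tall red-fruited: (553 − 545.625)² / 545.625 = 0.0997
  tall yellow-fruited: (185 − 181.875)² / 181.875 = 0.0537
  dwarf red-fruited: (173 − 181.875)² / 181.875 = 0.4331
  dwarf yellow-fruited: (59 − 60.625)² / 60.625 = 0.0436
χ² = 0.0997 + 0.0537 + 0.4331 + 0.0436 = 0.6301 ≈ 0.630

0.630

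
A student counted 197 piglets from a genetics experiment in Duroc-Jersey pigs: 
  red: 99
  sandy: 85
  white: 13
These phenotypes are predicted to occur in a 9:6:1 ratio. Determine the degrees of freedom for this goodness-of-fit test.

A goodness-of-fit test with 3 phenotype classes has df = 3 − 1 = 2.

2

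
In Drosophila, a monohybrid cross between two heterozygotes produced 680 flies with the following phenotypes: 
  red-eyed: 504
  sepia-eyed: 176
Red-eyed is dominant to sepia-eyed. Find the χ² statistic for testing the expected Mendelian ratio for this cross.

For a monohybrid cross between heterozygotes with complete dominance, the expected phenotypic ratio is 3:1.
The 3:1 ratio has 4 parts, so with N = 680 the expected counts are:
  red-eyed: 680 × 3/4 = 510
  sepia-eyed: 680 × 1/4 = 170
χ² = Σ (O − E)² / E
  red-eyed: (504 − 510)² / 510 = 0.0706
  sepia-eyed: (176 − 170)² / 170 = 0.2118
χ² = 0.0706 + 0.2118 = 0.2824 ≈ 0.282

0.282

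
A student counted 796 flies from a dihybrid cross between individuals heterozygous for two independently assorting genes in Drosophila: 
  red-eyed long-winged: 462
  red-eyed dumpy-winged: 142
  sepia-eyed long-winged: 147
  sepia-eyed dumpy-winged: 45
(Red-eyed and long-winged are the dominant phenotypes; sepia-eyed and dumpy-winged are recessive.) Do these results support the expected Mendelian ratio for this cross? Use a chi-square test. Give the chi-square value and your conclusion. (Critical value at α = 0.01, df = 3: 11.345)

1.293; consistent

A dihybrid F₂ with independent assortment and complete dominance at both loci gives a 9:3:3:1 phenotypic ratio.
Total ratio parts = 16. Expected numbers out of 796:
  red-eyed long-winged: 796 × 9/16 = 447.75
  red-eyed dumpy-winged: 796 × 3/16 = 149.25
  sepia-eyed long-winged: 796 × 3/16 = 149.25
  sepia-eyed dumpy-winged: 796 × 1/16 = 49.75
χ² = Σ (O − E)² / E
  red-eyed long-winged: (462 − 447.75)² / 447.75 = 0.4535
  red-eyed dumpy-winged: (142 − 149.25)² / 149.25 = 0.3522
  sepia-eyed long-winged: (147 − 149.25)² / 149.25 = 0.0339
  sepia-eyed dumpy-winged: (45 − 49.75)² / 49.75 = 0.4535
χ² = 0.4535 + 0.3522 + 0.0339 + 0.4535 = 1.2931 ≈ 1.293
Degrees of freedom = 4 − 1 = 3; critical value at α = 0.01 is 11.345.
Since 1.293 < 11.345, we fail to reject the null hypothesis — the data are consistent with the 9:3:3:1 ratio.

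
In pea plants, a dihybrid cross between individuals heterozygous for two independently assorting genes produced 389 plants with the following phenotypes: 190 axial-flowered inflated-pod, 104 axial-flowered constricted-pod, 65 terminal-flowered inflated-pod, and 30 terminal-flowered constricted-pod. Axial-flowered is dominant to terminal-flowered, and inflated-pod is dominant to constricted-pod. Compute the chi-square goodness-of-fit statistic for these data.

A dihybrid F₂ with independent assortment and complete dominance at both loci gives a 9:3:3:1 phenotypic ratio.
The 9:3:3:1 ratio has 16 parts, so with N = 389 the expected counts are:
  axial-flowered inflated-pod: 389 × 9/16 = 218.8125
  axial-flowered constricted-pod: 389 × 3/16 = 72.9375
  terminal-flowered inflated-pod: 389 × 3/16 = 72.9375
  terminal-flowered constricted-pod: 389 × 1/16 = 24.3125
χ² = Σ (O − E)² / E
  axial-flowered inflated-pod: (190 − 218.8125)² / 218.8125 = 3.7939
  axial-flowered constricted-pod: (104 − 72.9375)² / 72.9375 = 13.2288
  terminal-flowered inflated-pod: (65 − 72.9375)² / 72.9375 = 0.8638
  terminal-flowered constricted-pod: (30 − 24.3125)² / 24.3125 = 1.3305
χ² = 3.7939 + 13.2288 + 0.8638 + 1.3305 = 19.217

19.217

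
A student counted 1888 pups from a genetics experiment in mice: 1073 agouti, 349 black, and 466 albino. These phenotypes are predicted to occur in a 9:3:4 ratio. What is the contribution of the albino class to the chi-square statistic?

The 9:3:4 ratio has 16 parts, so with N = 1888 the expected counts are:
  agouti: 1888 × 9/16 = 1062
  black: 1888 × 3/16 = 354
  albino: 1888 × 4/16 = 472
Contribution of albino: (466 − 472)² / 472 = 0.0763

0.076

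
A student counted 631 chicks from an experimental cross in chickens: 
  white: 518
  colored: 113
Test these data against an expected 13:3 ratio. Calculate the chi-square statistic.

0.294

Expected counts for N = 631 under a 13:3 ratio (total parts = 16):
  white: 631 × 13/16 = 512.6875
  colored: 631 × 3/16 = 118.3125
χ² = Σ (O − E)² / E
  white: (518 − 512.6875)² / 512.6875 = 0.0550
  colored: (113 − 118.3125)² / 118.3125 = 0.2385
χ² = 0.0550 + 0.2385 = 0.2935 ≈ 0.294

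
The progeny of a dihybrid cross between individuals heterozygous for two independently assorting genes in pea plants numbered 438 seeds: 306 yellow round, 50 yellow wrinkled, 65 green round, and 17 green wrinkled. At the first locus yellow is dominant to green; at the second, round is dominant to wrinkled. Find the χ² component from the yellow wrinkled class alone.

12.566

A dihybrid F₂ with independent assortment and complete dominance at both loci gives a 9:3:3:1 phenotypic ratio.
Under the 9:3:3:1 hypothesis (Σ ratio = 16, N = 438):
  yellow round: 438 × 9/16 = 246.375
  yellow wrinkled: 438 × 3/16 = 82.125
  green round: 438 × 3/16 = 82.125
  green wrinkled: 438 × 1/16 = 27.375
Contribution of yellow wrinkled: (50 − 82.125)² / 82.125 = 12.5664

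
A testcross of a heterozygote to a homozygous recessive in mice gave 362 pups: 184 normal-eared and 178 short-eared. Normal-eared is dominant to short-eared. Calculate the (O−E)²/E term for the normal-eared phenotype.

0.050

A testcross of a heterozygote (Aa × aa) gives a 1:1 phenotypic ratio.
Total ratio parts = 2. Expected numbers out of 362:
  normal-eared: 362 × 1/2 = 181
  short-eared: 362 × 1/2 = 181
Contribution of normal-eared: (184 − 181)² / 181 = 0.0497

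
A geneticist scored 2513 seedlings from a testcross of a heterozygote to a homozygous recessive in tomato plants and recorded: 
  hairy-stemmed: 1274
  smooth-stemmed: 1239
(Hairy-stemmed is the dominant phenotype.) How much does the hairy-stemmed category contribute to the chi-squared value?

A testcross of a heterozygote (Aa × aa) gives a 1:1 phenotypic ratio.
Total ratio parts = 2. Expected numbers out of 2513:
  hairy-stemmed: 2513 × 1/2 = 1256.5
  smooth-stemmed: 2513 × 1/2 = 1256.5
Contribution of hairy-stemmed: (1274 − 1256.5)² / 1256.5 = 0.2437

0.244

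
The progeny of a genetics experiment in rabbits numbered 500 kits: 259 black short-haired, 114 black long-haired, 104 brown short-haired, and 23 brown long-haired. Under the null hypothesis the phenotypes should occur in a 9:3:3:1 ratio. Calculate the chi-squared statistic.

9.433

Under the 9:3:3:1 hypothesis (Σ ratio = 16, N = 500):
  black short-haired: 500 × 9/16 = 281.25
  black long-haired: 500 × 3/16 = 93.75
  brown short-haired: 500 × 3/16 = 93.75
  brown long-haired: 500 × 1/16 = 31.25
χ² = Σ (O − E)² / E
  black short-haired: (259 − 281.25)² / 281.25 = 1.7602
  black long-haired: (114 − 93.75)² / 93.75 = 4.3740
  brown short-haired: (104 − 93.75)² / 93.75 = 1.1207
  brown long-haired: (23 − 31.25)² / 31.25 = 2.1780
χ² = 1.7602 + 4.3740 + 1.1207 + 2.1780 = 9.4329 ≈ 9.433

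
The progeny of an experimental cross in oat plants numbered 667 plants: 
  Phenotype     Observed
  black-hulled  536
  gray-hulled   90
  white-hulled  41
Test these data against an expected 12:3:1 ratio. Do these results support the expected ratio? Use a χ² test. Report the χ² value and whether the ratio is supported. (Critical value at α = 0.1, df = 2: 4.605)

Total ratio parts = 16. Expected numbers out of 667:
  black-hulled: 667 × 12/16 = 500.25
  gray-hulled: 667 × 3/16 = 125.0625
  white-hulled: 667 × 1/16 = 41.6875
χ² = Σ (O − E)² / E
  black-hulled: (536 − 500.25)² / 500.25 = 2.5548
  gray-hulled: (90 − 125.0625)² / 125.0625 = 9.8301
  white-hulled: (41 − 41.6875)² / 41.6875 = 0.0113
χ² = 2.5548 + 9.8301 + 0.0113 = 12.3962 ≈ 12.396
Degrees of freedom = 3 − 1 = 2; critical value at α = 0.1 is 4.605.
Since 12.396 > 4.605, we reject the null hypothesis — the data do not fit the 12:3:1 ratio.

12.396; not consistent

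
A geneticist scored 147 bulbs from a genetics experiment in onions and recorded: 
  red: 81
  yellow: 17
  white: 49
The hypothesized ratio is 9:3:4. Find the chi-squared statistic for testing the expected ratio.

The 9:3:4 ratio has 16 parts, so with N = 147 the expected counts are:
  red: 147 × 9/16 = 82.6875
  yellow: 147 × 3/16 = 27.5625
  white: 147 × 4/16 = 36.75
χ² = Σ (O − E)² / E
  red: (81 − 82.6875)² / 82.6875 = 0.0344
  yellow: (17 − 27.5625)² / 27.5625 = 4.0478
  white: (49 − 36.75)² / 36.75 = 4.0833
χ² = 0.0344 + 4.0478 + 4.0833 = 8.1655 ≈ 8.166

8.166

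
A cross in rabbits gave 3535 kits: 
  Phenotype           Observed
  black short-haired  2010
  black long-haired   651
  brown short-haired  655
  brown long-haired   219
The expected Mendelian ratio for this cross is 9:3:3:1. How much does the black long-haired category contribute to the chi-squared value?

Expected counts for N = 3535 under a 9:3:3:1 ratio (total parts = 16):
  black short-haired: 3535 × 9/16 = 1988.4375
  black long-haired: 3535 × 3/16 = 662.8125
  brown short-haired: 3535 × 3/16 = 662.8125
  brown long-haired: 3535 × 1/16 = 220.9375
Contribution of black long-haired: (651 − 662.8125)² / 662.8125 = 0.2105

0.211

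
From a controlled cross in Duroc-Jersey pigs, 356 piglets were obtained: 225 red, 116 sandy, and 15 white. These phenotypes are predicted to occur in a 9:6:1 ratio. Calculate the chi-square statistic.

7.715

Under the 9:6:1 hypothesis (Σ ratio = 16, N = 356):
  red: 356 × 9/16 = 200.25
  sandy: 356 × 6/16 = 133.5
  white: 356 × 1/16 = 22.25
χ² = Σ (O − E)² / E
  red: (225 − 200.25)² / 200.25 = 3.0590
  sandy: (116 − 133.5)² / 133.5 = 2.2940
  white: (15 − 22.25)² / 22.25 = 2.3624
χ² = 3.0590 + 2.2940 + 2.3624 = 7.7154 ≈ 7.715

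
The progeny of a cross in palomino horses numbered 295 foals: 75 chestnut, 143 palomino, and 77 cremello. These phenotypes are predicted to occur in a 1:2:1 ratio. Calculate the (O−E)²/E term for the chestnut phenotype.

0.021

Expected counts for N = 295 under a 1:2:1 ratio (total parts = 4):
  chestnut: 295 × 1/4 = 73.75
  palomino: 295 × 2/4 = 147.5
  cremello: 295 × 1/4 = 73.75
Contribution of chestnut: (75 − 73.75)² / 73.75 = 0.0212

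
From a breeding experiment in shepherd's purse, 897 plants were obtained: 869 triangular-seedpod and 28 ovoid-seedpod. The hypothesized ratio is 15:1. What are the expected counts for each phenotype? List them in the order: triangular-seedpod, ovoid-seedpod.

The 15:1 ratio has 16 parts, so with N = 897 the expected counts are:
  triangular-seedpod: 897 × 15/16 = 840.9375
  ovoid-seedpod: 897 × 1/16 = 56.0625

840.9375, 56.0625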